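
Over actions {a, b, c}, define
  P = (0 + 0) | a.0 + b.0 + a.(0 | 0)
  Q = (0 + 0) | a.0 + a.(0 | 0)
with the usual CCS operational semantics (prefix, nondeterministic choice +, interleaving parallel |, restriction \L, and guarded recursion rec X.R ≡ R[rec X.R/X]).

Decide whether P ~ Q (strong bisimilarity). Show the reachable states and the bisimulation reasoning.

Reachable graph of P (4 states):
  s0 = (0 + 0) | a.0 + b.0 + a.(0 | 0) | —a→ s1, —a→ s2, —b→ s3
  s1 = (0 + 0) | 0 | (no moves)
  s2 = 0 | 0 | (no moves)
  s3 = 0 | (no moves)
Reachable graph of Q (3 states):
  t0 = (0 + 0) | a.0 + a.(0 | 0) | —a→ t1, —a→ t2
  t1 = (0 + 0) | 0 | (no moves)
  t2 = 0 | 0 | (no moves)
Coarsest stable partition (strong bisimilarity classes):
  B0 = {s0}
  B1 = {s1, s2, s3, t1, t2}
  B2 = {t0}
s0 ∈ B0, t0 ∈ B2 → different blocks

not bisimilar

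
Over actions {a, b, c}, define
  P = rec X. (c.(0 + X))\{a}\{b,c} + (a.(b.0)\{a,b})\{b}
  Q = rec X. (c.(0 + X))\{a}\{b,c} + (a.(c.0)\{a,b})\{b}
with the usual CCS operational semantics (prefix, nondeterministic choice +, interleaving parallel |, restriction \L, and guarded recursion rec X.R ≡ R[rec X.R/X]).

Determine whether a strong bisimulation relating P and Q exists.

LTS(P): 2 reachable states
  p0 = rec X. (c.(0 + X))\{a}\{b,c} + (a.(b.0)\{a,b})\{b} → -a-> p1
  p1 = (b.0)\{a,b}\{b} → ∅
LTS(Q): 3 reachable states
  q0 = rec X. (c.(0 + X))\{a}\{b,c} + (a.(c.0)\{a,b})\{b} → -a-> q1
  q1 = (c.0)\{a,b}\{b} → -c-> q2
  q2 = 0\{a,b}\{b} → ∅
Coarsest stable partition (strong bisimilarity classes):
  B0 = {p0}
  B1 = {p1, q2}
  B2 = {q0}
  B3 = {q1}
p0 ∈ B0, q0 ∈ B2 → different blocks

not bisimilar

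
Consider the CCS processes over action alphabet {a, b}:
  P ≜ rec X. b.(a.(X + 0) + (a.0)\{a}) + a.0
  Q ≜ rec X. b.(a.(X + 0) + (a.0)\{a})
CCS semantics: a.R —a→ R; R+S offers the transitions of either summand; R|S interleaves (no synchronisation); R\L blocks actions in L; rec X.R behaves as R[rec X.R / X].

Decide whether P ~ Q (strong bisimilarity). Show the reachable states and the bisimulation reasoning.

P's transition system — 4 states:
  m0 = rec X. b.(a.(X + 0) + (a.0)\{a}) + a.0 :: --a--▸ m1, --b--▸ m2
  m1 = 0 :: deadlocked
  m2 = a.((rec X. b.(a.(X + 0) + (a.0)\{a}) + a.0) + 0) + (a.0)\{a} :: --a--▸ m3
  m3 = (rec X. b.(a.(X + 0) + (a.0)\{a}) + a.0) + 0 :: --a--▸ m1, --b--▸ m2
Q's transition system — 3 states:
  n0 = rec X. b.(a.(X + 0) + (a.0)\{a}) :: --b--▸ n1
  n1 = a.((rec X. b.(a.(X + 0) + (a.0)\{a})) + 0) + (a.0)\{a} :: --a--▸ n2
  n2 = (rec X. b.(a.(X + 0) + (a.0)\{a})) + 0 :: --b--▸ n1
Coarsest stable partition (strong bisimilarity classes):
  B0 = {m0, m3}
  B1 = {m2}
  B2 = {m1}
  B3 = {n0, n2}
  B4 = {n1}
m0 ∈ B0, n0 ∈ B3 → different blocks

NO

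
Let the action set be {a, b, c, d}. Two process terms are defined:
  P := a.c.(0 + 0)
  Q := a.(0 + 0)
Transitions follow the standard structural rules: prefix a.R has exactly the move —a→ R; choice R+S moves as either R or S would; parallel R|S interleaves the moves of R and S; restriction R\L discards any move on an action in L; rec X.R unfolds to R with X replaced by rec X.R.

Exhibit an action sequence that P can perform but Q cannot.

P's transition system — 3 states:
  u0 = a.c.(0 + 0) | ··a··> u1
  u1 = c.(0 + 0) | ··c··> u2
  u2 = 0 + 0 | deadlocked
Q's transition system — 2 states:
  v0 = a.(0 + 0) | ··a··> v1
  v1 = 0 + 0 | deadlocked
Executing ac from P (initial set {u0}):
  after a @ step 1: {u1}
  after c @ step 2: {u2}
  P completes σ.
Executing ac from Q (initial set {v0}):
  after a @ step 1: {v1}
  after c @ step 2: ∅  — Q cannot continue

ac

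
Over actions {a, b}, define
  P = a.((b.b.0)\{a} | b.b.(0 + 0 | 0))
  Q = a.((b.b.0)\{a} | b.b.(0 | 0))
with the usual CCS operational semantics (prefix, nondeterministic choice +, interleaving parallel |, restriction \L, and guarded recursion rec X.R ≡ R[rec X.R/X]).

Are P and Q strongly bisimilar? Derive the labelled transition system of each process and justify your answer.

Reachable graph of P (10 states):
  p0 = a.((b.b.0)\{a} | b.b.(0 + 0 | 0)) → -a-> p1
  p1 = (b.b.0)\{a} | b.b.(0 + 0 | 0) → -b-> p2, -b-> p3
  p2 = (b.0)\{a} | b.b.(0 + 0 | 0) → -b-> p4, -b-> p5
  p3 = (b.b.0)\{a} | b.(0 + 0 | 0) → -b-> p4, -b-> p6
  p4 = (b.0)\{a} | b.(0 + 0 | 0) → -b-> p7, -b-> p8
  p5 = 0\{a} | b.b.(0 + 0 | 0) → -b-> p8
  p6 = (b.b.0)\{a} | (0 + 0 | 0) → -b-> p7
  p7 = (b.0)\{a} | (0 + 0 | 0) → -b-> p9
  p8 = 0\{a} | b.(0 + 0 | 0) → -b-> p9
  p9 = 0\{a} | (0 + 0 | 0) → ∅
Reachable graph of Q (10 states):
  q0 = a.((b.b.0)\{a} | b.b.(0 | 0)) → -a-> q1
  q1 = (b.b.0)\{a} | b.b.(0 | 0) → -b-> q2, -b-> q3
  q2 = (b.0)\{a} | b.b.(0 | 0) → -b-> q4, -b-> q5
  q3 = (b.b.0)\{a} | b.(0 | 0) → -b-> q4, -b-> q6
  q4 = (b.0)\{a} | b.(0 | 0) → -b-> q7, -b-> q8
  q5 = 0\{a} | b.b.(0 | 0) → -b-> q8
  q6 = (b.b.0)\{a} | (0 | 0) → -b-> q7
  q7 = (b.0)\{a} | (0 | 0) → -b-> q9
  q8 = 0\{a} | b.(0 | 0) → -b-> q9
  q9 = 0\{a} | (0 | 0) → ∅
Coarsest stable partition (strong bisimilarity classes):
  B0 = {p0, q0}
  B1 = {p1, q1}
  B2 = {p2, p3, q2, q3}
  B3 = {p4, p5, p6, q4, q5, q6}
  B4 = {p7, p8, q7, q8}
  B5 = {p9, q9}
p0 ∈ B0, q0 ∈ B0 → same block

bisimilar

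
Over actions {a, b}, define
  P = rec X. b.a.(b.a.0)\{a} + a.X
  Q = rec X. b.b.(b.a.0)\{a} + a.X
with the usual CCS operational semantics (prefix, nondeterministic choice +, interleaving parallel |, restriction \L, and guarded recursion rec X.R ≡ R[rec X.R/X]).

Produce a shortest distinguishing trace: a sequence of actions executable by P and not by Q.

P's transition system — 4 states:
  p0 = rec X. b.a.(b.a.0)\{a} + a.X ⊢ --a--▸ p0, --b--▸ p1
  p1 = a.(b.a.0)\{a} ⊢ --a--▸ p2
  p2 = (b.a.0)\{a} ⊢ --b--▸ p3
  p3 = (a.0)\{a} ⊢ ·
Q's transition system — 4 states:
  q0 = rec X. b.b.(b.a.0)\{a} + a.X ⊢ --a--▸ q0, --b--▸ q1
  q1 = b.(b.a.0)\{a} ⊢ --b--▸ q2
  q2 = (b.a.0)\{a} ⊢ --b--▸ q3
  q3 = (a.0)\{a} ⊢ ·
Run σ = ⟨ba⟩ on P: start {p0}
  after b @ step 1: {p1}
  after a @ step 2: {p2}
  P completes σ.
Run σ = ⟨ba⟩ on Q: start {q0}
  after b @ step 1: {q1}
  after a @ step 2: ∅  — Q cannot continue

ba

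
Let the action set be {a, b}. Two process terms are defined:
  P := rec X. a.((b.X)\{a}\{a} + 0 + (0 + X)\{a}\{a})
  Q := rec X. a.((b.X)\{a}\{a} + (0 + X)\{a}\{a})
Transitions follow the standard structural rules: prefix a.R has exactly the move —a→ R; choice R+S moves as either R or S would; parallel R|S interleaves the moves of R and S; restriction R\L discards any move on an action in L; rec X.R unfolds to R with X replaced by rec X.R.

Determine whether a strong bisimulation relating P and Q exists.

bisimilar

LTS(P): 3 reachable states
  s0 = rec X. a.((b.X)\{a}\{a} + 0 + (0 + X)\{a}\{a}) has moves ··a··> s1
  s1 = (b.(rec X. a.((b.X)\{a}\{a} + 0 + (0 + X)\{a}\{a})))\{a}\{a} + 0 + (0 + (rec X. a.((b.X)\{a}\{a} + 0 + (0 + X)\{a}\{a})))\{a}\{a} has moves ··b··> s2
  s2 = (rec X. a.((b.X)\{a}\{a} + 0 + (0 + X)\{a}\{a}))\{a}\{a} has moves (no moves)
LTS(Q): 3 reachable states
  t0 = rec X. a.((b.X)\{a}\{a} + (0 + X)\{a}\{a}) has moves ··a··> t1
  t1 = (b.(rec X. a.((b.X)\{a}\{a} + (0 + X)\{a}\{a})))\{a}\{a} + (0 + (rec X. a.((b.X)\{a}\{a} + (0 + X)\{a}\{a})))\{a}\{a} has moves ··b··> t2
  t2 = (rec X. a.((b.X)\{a}\{a} + (0 + X)\{a}\{a}))\{a}\{a} has moves (no moves)
Coarsest stable partition (strong bisimilarity classes):
  B0 = {s0, t0}
  B1 = {s1, t1}
  B2 = {s2, t2}
s0 ∈ B0, t0 ∈ B0 → same block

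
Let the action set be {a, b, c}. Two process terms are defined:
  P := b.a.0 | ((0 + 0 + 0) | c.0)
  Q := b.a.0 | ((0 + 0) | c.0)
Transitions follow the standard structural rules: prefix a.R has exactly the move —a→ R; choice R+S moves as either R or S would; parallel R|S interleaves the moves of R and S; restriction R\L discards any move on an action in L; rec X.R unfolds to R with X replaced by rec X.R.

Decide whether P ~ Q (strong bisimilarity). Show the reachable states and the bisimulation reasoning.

YES

Reachable graph of P (6 states):
  u0 = b.a.0 | ((0 + 0 + 0) | c.0) :: —b→ u1, —c→ u2
  u1 = a.0 | ((0 + 0 + 0) | c.0) :: —a→ u3, —c→ u4
  u2 = b.a.0 | ((0 + 0 + 0) | 0) :: —b→ u4
  u3 = 0 | ((0 + 0 + 0) | c.0) :: —c→ u5
  u4 = a.0 | ((0 + 0 + 0) | 0) :: —a→ u5
  u5 = 0 | ((0 + 0 + 0) | 0) :: stopped
Reachable graph of Q (6 states):
  v0 = b.a.0 | ((0 + 0) | c.0) :: —b→ v1, —c→ v2
  v1 = a.0 | ((0 + 0) | c.0) :: —a→ v3, —c→ v4
  v2 = b.a.0 | ((0 + 0) | 0) :: —b→ v4
  v3 = 0 | ((0 + 0) | c.0) :: —c→ v5
  v4 = a.0 | ((0 + 0) | 0) :: —a→ v5
  v5 = 0 | ((0 + 0) | 0) :: stopped
Bisimilarity quotient blocks:
  B0 = {u0, v0}
  B1 = {u2, v2}
  B2 = {u4, v4}
  B3 = {u5, v5}
  B4 = {u1, v1}
  B5 = {u3, v3}
u0 ∈ B0, v0 ∈ B0 → same block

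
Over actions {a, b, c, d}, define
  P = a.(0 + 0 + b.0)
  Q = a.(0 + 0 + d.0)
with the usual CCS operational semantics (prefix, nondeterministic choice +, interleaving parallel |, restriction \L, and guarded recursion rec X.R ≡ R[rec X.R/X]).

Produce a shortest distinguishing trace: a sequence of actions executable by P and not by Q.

LTS(P): 3 reachable states
  u0 = a.(0 + 0 + b.0) → —a→ u1
  u1 = 0 + 0 + b.0 → —b→ u2
  u2 = 0 → ∅
LTS(Q): 3 reachable states
  v0 = a.(0 + 0 + d.0) → —a→ v1
  v1 = 0 + 0 + d.0 → —d→ v2
  v2 = 0 → ∅
Executing ab from P (initial set {u0}):
  step 1 (a): {u1}
  step 2 (b): {u2}
  — P admits the full trace.
Executing ab from Q (initial set {v0}):
  step 1 (a): {v1}
  step 2 (b): ∅ (Q stuck)

ab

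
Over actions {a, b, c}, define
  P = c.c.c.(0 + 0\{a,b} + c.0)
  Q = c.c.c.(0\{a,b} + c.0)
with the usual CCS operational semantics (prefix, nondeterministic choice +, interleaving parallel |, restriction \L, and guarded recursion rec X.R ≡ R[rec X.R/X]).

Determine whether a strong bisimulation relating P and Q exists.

YES

Reachable graph of P (5 states):
  s0 = c.c.c.(0 + 0\{a,b} + c.0) ⊢ —c→ s1
  s1 = c.c.(0 + 0\{a,b} + c.0) ⊢ —c→ s2
  s2 = c.(0 + 0\{a,b} + c.0) ⊢ —c→ s3
  s3 = 0 + 0\{a,b} + c.0 ⊢ —c→ s4
  s4 = 0 ⊢ stopped
Reachable graph of Q (5 states):
  t0 = c.c.c.(0\{a,b} + c.0) ⊢ —c→ t1
  t1 = c.c.(0\{a,b} + c.0) ⊢ —c→ t2
  t2 = c.(0\{a,b} + c.0) ⊢ —c→ t3
  t3 = 0\{a,b} + c.0 ⊢ —c→ t4
  t4 = 0 ⊢ stopped
Coarsest stable partition (strong bisimilarity classes):
  B0 = {s0, t0}
  B1 = {s1, t1}
  B2 = {s2, t2}
  B3 = {s3, t3}
  B4 = {s4, t4}
s0 ∈ B0, t0 ∈ B0 → same block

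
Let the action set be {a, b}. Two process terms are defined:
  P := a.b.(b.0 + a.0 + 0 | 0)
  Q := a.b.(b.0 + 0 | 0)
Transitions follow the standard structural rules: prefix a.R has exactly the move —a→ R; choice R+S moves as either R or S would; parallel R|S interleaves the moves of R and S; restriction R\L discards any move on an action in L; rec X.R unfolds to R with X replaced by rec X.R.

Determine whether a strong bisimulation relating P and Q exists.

Reachable graph of P (4 states):
  s0 = a.b.(b.0 + a.0 + 0 | 0) | ··a··> s1
  s1 = b.(b.0 + a.0 + 0 | 0) | ··b··> s2
  s2 = b.0 + a.0 + 0 | 0 | ··a··> s3, ··b··> s3
  s3 = 0 | ·
Reachable graph of Q (4 states):
  t0 = a.b.(b.0 + 0 | 0) | ··a··> t1
  t1 = b.(b.0 + 0 | 0) | ··b··> t2
  t2 = b.0 + 0 | 0 | ··b··> t3
  t3 = 0 | ·
Partition-refinement fixed point:
  B0 = {s0}
  B1 = {s1}
  B2 = {s2}
  B3 = {s3, t3}
  B4 = {t0}
  B5 = {t1}
  B6 = {t2}
s0 ∈ B0, t0 ∈ B4 → different blocks

P ≁ Q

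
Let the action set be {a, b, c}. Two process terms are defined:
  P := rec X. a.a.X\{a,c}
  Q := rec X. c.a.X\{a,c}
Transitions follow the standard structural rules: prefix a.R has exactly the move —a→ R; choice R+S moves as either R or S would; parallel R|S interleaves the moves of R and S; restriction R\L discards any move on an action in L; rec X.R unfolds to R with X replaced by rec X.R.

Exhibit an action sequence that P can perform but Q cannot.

a

Reachable graph of P (3 states):
  m0 = rec X. a.a.X\{a,c} | -a-> m1
  m1 = a.(rec X. a.a.X\{a,c})\{a,c} | -a-> m2
  m2 = (rec X. a.a.X\{a,c})\{a,c} | deadlocked
Reachable graph of Q (3 states):
  n0 = rec X. c.a.X\{a,c} | -c-> n1
  n1 = a.(rec X. c.a.X\{a,c})\{a,c} | -a-> n2
  n2 = (rec X. c.a.X\{a,c})\{a,c} | deadlocked
Run σ = ⟨a⟩ on P: start {m0}
  step 1 (a): {m1}
  — P admits the full trace.
Run σ = ⟨a⟩ on Q: start {n0}
  step 1 (a): ∅ (Q stuck)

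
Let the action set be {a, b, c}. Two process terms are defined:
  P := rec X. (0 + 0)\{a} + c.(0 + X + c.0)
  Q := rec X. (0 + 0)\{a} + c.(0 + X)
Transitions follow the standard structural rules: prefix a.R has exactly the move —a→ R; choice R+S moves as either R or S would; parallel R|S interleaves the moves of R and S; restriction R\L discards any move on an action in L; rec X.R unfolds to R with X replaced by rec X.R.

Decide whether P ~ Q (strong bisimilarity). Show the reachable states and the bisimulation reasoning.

LTS(P): 3 reachable states
  p0 = rec X. (0 + 0)\{a} + c.(0 + X + c.0) | -c-> p1
  p1 = 0 + (rec X. (0 + 0)\{a} + c.(0 + X + c.0)) + c.0 | -c-> p1, -c-> p2
  p2 = 0 | ∅
LTS(Q): 2 reachable states
  q0 = rec X. (0 + 0)\{a} + c.(0 + X) | -c-> q1
  q1 = 0 + (rec X. (0 + 0)\{a} + c.(0 + X)) | -c-> q1
Bisimilarity quotient blocks:
  B0 = {p0}
  B1 = {p1}
  B2 = {p2}
  B3 = {q0, q1}
p0 ∈ B0, q0 ∈ B3 → different blocks

not bisimilar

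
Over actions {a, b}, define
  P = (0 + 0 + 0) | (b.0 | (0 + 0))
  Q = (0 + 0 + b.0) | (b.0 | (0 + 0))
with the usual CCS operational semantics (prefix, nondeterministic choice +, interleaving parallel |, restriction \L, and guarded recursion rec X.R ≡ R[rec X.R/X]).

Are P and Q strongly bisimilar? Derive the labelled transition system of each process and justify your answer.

Reachable graph of P (2 states):
  p0 = (0 + 0 + 0) | (b.0 | (0 + 0)) ⊢ ··b··> p1
  p1 = (0 + 0 + 0) | (0 | (0 + 0)) ⊢ ·
Reachable graph of Q (4 states):
  q0 = (0 + 0 + b.0) | (b.0 | (0 + 0)) ⊢ ··b··> q1, ··b··> q2
  q1 = (0 + 0 + b.0) | (0 | (0 + 0)) ⊢ ··b··> q3
  q2 = 0 | (b.0 | (0 + 0)) ⊢ ··b··> q3
  q3 = 0 | (0 | (0 + 0)) ⊢ ·
Partition-refinement fixed point:
  B0 = {p0, q1, q2}
  B1 = {p1, q3}
  B2 = {q0}
p0 ∈ B0, q0 ∈ B2 → different blocks

P ≁ Q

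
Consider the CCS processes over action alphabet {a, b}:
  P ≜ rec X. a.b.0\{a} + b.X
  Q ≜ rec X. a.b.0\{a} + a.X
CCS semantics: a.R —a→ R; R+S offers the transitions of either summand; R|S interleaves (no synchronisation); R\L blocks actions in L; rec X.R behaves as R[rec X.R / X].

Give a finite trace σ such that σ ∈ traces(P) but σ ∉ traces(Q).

LTS(P): 3 reachable states
  m0 = rec X. a.b.0\{a} + b.X | -a-> m1, -b-> m0
  m1 = b.0\{a} | -b-> m2
  m2 = 0\{a} | ·
LTS(Q): 3 reachable states
  n0 = rec X. a.b.0\{a} + a.X | -a-> n0, -a-> n1
  n1 = b.0\{a} | -b-> n2
  n2 = 0\{a} | ·
Trace ⟨b⟩ through P, begin at {m0}:
  [1] b ⇒ {m0}
  P completes σ.
Trace ⟨b⟩ through Q, begin at {n0}:
  [1] b ⇒ no successor for Q

b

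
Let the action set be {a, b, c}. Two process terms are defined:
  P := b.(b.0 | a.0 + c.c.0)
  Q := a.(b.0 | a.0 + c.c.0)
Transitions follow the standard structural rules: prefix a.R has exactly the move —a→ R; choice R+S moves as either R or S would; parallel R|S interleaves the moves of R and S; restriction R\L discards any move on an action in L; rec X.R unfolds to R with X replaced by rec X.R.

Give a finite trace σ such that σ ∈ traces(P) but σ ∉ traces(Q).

b

LTS(P): 7 reachable states
  s0 = b.(b.0 | a.0 + c.c.0) → —b→ s1
  s1 = b.0 | a.0 + c.c.0 → —a→ s2, —b→ s3, —c→ s4
  s2 = b.0 | 0 → —b→ s5
  s3 = 0 | a.0 → —a→ s5
  s4 = c.0 → —c→ s6
  s5 = 0 | 0 → ·
  s6 = 0 → ·
LTS(Q): 7 reachable states
  t0 = a.(b.0 | a.0 + c.c.0) → —a→ t1
  t1 = b.0 | a.0 + c.c.0 → —a→ t2, —b→ t3, —c→ t4
  t2 = b.0 | 0 → —b→ t5
  t3 = 0 | a.0 → —a→ t5
  t4 = c.0 → —c→ t6
  t5 = 0 | 0 → ·
  t6 = 0 → ·
Run σ = ⟨b⟩ on P: start {s0}
  after b @ step 1: {s1}
  — P admits the full trace.
Run σ = ⟨b⟩ on Q: start {t0}
  after b @ step 1: no successor for Q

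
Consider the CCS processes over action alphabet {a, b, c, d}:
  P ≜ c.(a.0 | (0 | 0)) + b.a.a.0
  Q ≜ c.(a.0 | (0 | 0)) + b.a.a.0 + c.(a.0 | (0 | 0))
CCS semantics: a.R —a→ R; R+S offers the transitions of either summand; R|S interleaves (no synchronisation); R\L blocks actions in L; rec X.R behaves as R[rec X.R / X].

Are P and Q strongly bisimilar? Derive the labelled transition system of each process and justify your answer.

LTS(P): 6 reachable states
  m0 = c.(a.0 | (0 | 0)) + b.a.a.0 | ··b··> m1, ··c··> m2
  m1 = a.a.0 | ··a··> m3
  m2 = a.0 | (0 | 0) | ··a··> m4
  m3 = a.0 | ··a··> m5
  m4 = 0 | (0 | 0) | (no moves)
  m5 = 0 | (no moves)
LTS(Q): 6 reachable states
  n0 = c.(a.0 | (0 | 0)) + b.a.a.0 + c.(a.0 | (0 | 0)) | ··b··> n1, ··c··> n2
  n1 = a.a.0 | ··a··> n3
  n2 = a.0 | (0 | 0) | ··a··> n4
  n3 = a.0 | ··a··> n5
  n4 = 0 | (0 | 0) | (no moves)
  n5 = 0 | (no moves)
Coarsest stable partition (strong bisimilarity classes):
  B0 = {m0, n0}
  B1 = {m2, m3, n2, n3}
  B2 = {m4, m5, n4, n5}
  B3 = {m1, n1}
m0 ∈ B0, n0 ∈ B0 → same block

P ~ Q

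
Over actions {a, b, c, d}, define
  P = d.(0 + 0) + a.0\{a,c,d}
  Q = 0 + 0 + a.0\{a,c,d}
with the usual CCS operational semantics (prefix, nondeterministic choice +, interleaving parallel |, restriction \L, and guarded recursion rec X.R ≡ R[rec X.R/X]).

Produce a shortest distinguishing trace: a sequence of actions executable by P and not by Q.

P's transition system — 3 states:
  s0 = d.(0 + 0) + a.0\{a,c,d} | --a--▸ s1, --d--▸ s2
  s1 = 0\{a,c,d} | ·
  s2 = 0 + 0 | ·
Q's transition system — 2 states:
  t0 = 0 + 0 + a.0\{a,c,d} | --a--▸ t1
  t1 = 0\{a,c,d} | ·
Run σ = ⟨d⟩ on P: start {s0}
  [1] d ⇒ {s2}
  — P admits the full trace.
Run σ = ⟨d⟩ on Q: start {t0}
  [1] d ⇒ no successor for Q

d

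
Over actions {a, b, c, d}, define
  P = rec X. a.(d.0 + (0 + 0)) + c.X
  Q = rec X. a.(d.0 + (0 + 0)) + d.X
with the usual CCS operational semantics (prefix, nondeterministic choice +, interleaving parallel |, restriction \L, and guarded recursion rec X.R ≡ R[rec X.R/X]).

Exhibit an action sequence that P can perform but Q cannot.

Reachable graph of P (3 states):
  u0 = rec X. a.(d.0 + (0 + 0)) + c.X has moves —a→ u1, —c→ u0
  u1 = d.0 + (0 + 0) has moves —d→ u2
  u2 = 0 has moves ·
Reachable graph of Q (3 states):
  v0 = rec X. a.(d.0 + (0 + 0)) + d.X has moves —a→ v1, —d→ v0
  v1 = d.0 + (0 + 0) has moves —d→ v2
  v2 = 0 has moves ·
Trace ⟨c⟩ through P, begin at {u0}:
  after c @ step 1: {u0}
  — P admits the full trace.
Trace ⟨c⟩ through Q, begin at {v0}:
  after c @ step 1: ∅ (Q stuck)

c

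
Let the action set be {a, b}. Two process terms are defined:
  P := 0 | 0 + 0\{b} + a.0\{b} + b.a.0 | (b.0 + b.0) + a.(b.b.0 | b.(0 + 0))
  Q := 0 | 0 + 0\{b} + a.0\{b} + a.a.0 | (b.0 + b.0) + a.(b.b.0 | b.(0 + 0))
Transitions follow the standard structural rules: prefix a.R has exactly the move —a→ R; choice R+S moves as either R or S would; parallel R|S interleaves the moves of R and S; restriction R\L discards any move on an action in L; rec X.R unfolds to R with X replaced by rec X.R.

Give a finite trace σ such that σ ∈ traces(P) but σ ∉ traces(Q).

Reachable graph of P (13 states):
  s0 = 0 | 0 + 0\{b} + a.0\{b} + b.a.0 | (b.0 + b.0) + a.(b.b.0 | b.(0 + 0)) has moves -a-> s1, -a-> s2, -b-> s3, -b-> s4
  s1 = 0\{b} has moves (no moves)
  s2 = b.b.0 | b.(0 + 0) has moves -b-> s5, -b-> s6
  s3 = a.0 | (b.0 + b.0) has moves -a-> s7, -b-> s8
  s4 = b.a.0 | 0 has moves -b-> s8
  s5 = b.0 | b.(0 + 0) has moves -b-> s10, -b-> s9
  s6 = b.b.0 | (0 + 0) has moves -b-> s10
  s7 = 0 | (b.0 + b.0) has moves -b-> s11
  s8 = a.0 | 0 has moves -a-> s11
  s9 = 0 | b.(0 + 0) has moves -b-> s12
  s10 = b.0 | (0 + 0) has moves -b-> s12
  s11 = 0 | 0 has moves (no moves)
  s12 = 0 | (0 + 0) has moves (no moves)
Reachable graph of Q (13 states):
  t0 = 0 | 0 + 0\{b} + a.0\{b} + a.a.0 | (b.0 + b.0) + a.(b.b.0 | b.(0 + 0)) has moves -a-> t1, -a-> t2, -a-> t3, -b-> t4
  t1 = 0\{b} has moves (no moves)
  t2 = a.0 | (b.0 + b.0) has moves -a-> t5, -b-> t6
  t3 = b.b.0 | b.(0 + 0) has moves -b-> t7, -b-> t8
  t4 = a.a.0 | 0 has moves -a-> t6
  t5 = 0 | (b.0 + b.0) has moves -b-> t9
  t6 = a.0 | 0 has moves -a-> t9
  t7 = b.0 | b.(0 + 0) has moves -b-> t10, -b-> t11
  t8 = b.b.0 | (0 + 0) has moves -b-> t11
  t9 = 0 | 0 has moves (no moves)
  t10 = 0 | b.(0 + 0) has moves -b-> t12
  t11 = b.0 | (0 + 0) has moves -b-> t12
  t12 = 0 | (0 + 0) has moves (no moves)
Executing bb from P (initial set {s0}):
  step 1 (b): {s3, s4}
  step 2 (b): {s8}
  ✓ P
Executing bb from Q (initial set {t0}):
  step 1 (b): {t4}
  step 2 (b): no successor for Q

bb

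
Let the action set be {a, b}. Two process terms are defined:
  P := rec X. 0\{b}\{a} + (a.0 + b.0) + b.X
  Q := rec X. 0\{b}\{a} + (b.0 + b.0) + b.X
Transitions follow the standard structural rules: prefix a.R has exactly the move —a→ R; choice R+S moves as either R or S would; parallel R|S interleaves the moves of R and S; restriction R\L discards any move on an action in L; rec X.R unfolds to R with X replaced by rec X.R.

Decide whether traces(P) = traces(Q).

trace-distinct — witness ⟨a⟩

Reachable graph of P (2 states):
  p0 = rec X. 0\{b}\{a} + (a.0 + b.0) + b.X has moves -a-> p1, -b-> p0, -b-> p1
  p1 = 0 has moves deadlocked
Reachable graph of Q (2 states):
  q0 = rec X. 0\{b}\{a} + (b.0 + b.0) + b.X has moves -b-> q0, -b-> q1
  q1 = 0 has moves deadlocked
Run σ = ⟨a⟩ on P: start {p0}
  [1] a ⇒ {p1}
  P completes σ.
Run σ = ⟨a⟩ on Q: start {q0}
  [1] a ⇒ no successor for Q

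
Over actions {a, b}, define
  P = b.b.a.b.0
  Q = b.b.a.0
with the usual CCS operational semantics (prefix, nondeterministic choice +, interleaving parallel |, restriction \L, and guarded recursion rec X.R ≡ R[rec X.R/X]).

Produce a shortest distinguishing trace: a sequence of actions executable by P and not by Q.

bbab

LTS(P): 5 reachable states
  s0 = b.b.a.b.0 → ··b··> s1
  s1 = b.a.b.0 → ··b··> s2
  s2 = a.b.0 → ··a··> s3
  s3 = b.0 → ··b··> s4
  s4 = 0 → ·
LTS(Q): 4 reachable states
  t0 = b.b.a.0 → ··b··> t1
  t1 = b.a.0 → ··b··> t2
  t2 = a.0 → ··a··> t3
  t3 = 0 → ·
Executing bbab from P (initial set {s0}):
  step 1 (b): {s1}
  step 2 (b): {s2}
  step 3 (a): {s3}
  step 4 (b): {s4}
  ✓ P
Executing bbab from Q (initial set {t0}):
  step 1 (b): {t1}
  step 2 (b): {t2}
  step 3 (a): {t3}
  step 4 (b): ∅ (Q stuck)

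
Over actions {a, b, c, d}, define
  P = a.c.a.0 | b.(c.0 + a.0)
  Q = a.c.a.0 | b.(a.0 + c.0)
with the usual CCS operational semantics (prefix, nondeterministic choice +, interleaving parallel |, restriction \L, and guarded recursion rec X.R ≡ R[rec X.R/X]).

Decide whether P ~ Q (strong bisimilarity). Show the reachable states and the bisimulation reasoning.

bisimilar

P's transition system — 12 states:
  s0 = a.c.a.0 | b.(c.0 + a.0) ⊢ -a-> s1, -b-> s2
  s1 = c.a.0 | b.(c.0 + a.0) ⊢ -b-> s3, -c-> s4
  s2 = a.c.a.0 | (c.0 + a.0) ⊢ -a-> s3, -a-> s5, -c-> s5
  s3 = c.a.0 | (c.0 + a.0) ⊢ -a-> s6, -c-> s6, -c-> s7
  s4 = a.0 | b.(c.0 + a.0) ⊢ -a-> s8, -b-> s7
  s5 = a.c.a.0 | 0 ⊢ -a-> s6
  s6 = c.a.0 | 0 ⊢ -c-> s9
  s7 = a.0 | (c.0 + a.0) ⊢ -a-> s10, -a-> s9, -c-> s9
  s8 = 0 | b.(c.0 + a.0) ⊢ -b-> s10
  s9 = a.0 | 0 ⊢ -a-> s11
  s10 = 0 | (c.0 + a.0) ⊢ -a-> s11, -c-> s11
  s11 = 0 | 0 ⊢ deadlocked
Q's transition system — 12 states:
  t0 = a.c.a.0 | b.(a.0 + c.0) ⊢ -a-> t1, -b-> t2
  t1 = c.a.0 | b.(a.0 + c.0) ⊢ -b-> t3, -c-> t4
  t2 = a.c.a.0 | (a.0 + c.0) ⊢ -a-> t3, -a-> t5, -c-> t5
  t3 = c.a.0 | (a.0 + c.0) ⊢ -a-> t6, -c-> t6, -c-> t7
  t4 = a.0 | b.(a.0 + c.0) ⊢ -a-> t8, -b-> t7
  t5 = a.c.a.0 | 0 ⊢ -a-> t6
  t6 = c.a.0 | 0 ⊢ -c-> t9
  t7 = a.0 | (a.0 + c.0) ⊢ -a-> t10, -a-> t9, -c-> t9
  t8 = 0 | b.(a.0 + c.0) ⊢ -b-> t10
  t9 = a.0 | 0 ⊢ -a-> t11
  t10 = 0 | (a.0 + c.0) ⊢ -a-> t11, -c-> t11
  t11 = 0 | 0 ⊢ deadlocked
Partition-refinement fixed point:
  B0 = {s0, t0}
  B1 = {s2, t2}
  B2 = {s3, t3}
  B3 = {s6, t6}
  B4 = {s9, t9}
  B5 = {s11, t11}
  B6 = {s7, t7}
  B7 = {s10, t10}
  B8 = {s5, t5}
  B9 = {s1, t1}
  B10 = {s4, t4}
  B11 = {s8, t8}
s0 ∈ B0, t0 ∈ B0 → same block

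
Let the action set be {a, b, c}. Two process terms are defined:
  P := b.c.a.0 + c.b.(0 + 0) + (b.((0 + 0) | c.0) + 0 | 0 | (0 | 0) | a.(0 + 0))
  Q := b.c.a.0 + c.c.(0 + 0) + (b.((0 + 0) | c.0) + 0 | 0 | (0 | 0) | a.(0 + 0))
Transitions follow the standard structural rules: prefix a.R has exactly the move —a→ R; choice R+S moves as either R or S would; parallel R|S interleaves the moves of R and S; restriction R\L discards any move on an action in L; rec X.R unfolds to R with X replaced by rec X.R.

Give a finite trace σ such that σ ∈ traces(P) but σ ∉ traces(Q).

cb

LTS(P): 9 reachable states
  s0 = b.c.a.0 + c.b.(0 + 0) + (b.((0 + 0) | c.0) + 0 | 0 | (0 | 0) | a.(0 + 0)) | ··a··> s1, ··b··> s2, ··b··> s3, ··c··> s4
  s1 = 0 | 0 | (0 | 0) | (0 + 0) | ∅
  s2 = (0 + 0) | c.0 | ··c··> s5
  s3 = c.a.0 | ··c··> s6
  s4 = b.(0 + 0) | ··b··> s7
  s5 = (0 + 0) | 0 | ∅
  s6 = a.0 | ··a··> s8
  s7 = 0 + 0 | ∅
  s8 = 0 | ∅
LTS(Q): 9 reachable states
  t0 = b.c.a.0 + c.c.(0 + 0) + (b.((0 + 0) | c.0) + 0 | 0 | (0 | 0) | a.(0 + 0)) | ··a··> t1, ··b··> t2, ··b··> t3, ··c··> t4
  t1 = 0 | 0 | (0 | 0) | (0 + 0) | ∅
  t2 = (0 + 0) | c.0 | ··c··> t5
  t3 = c.a.0 | ··c··> t6
  t4 = c.(0 + 0) | ··c··> t7
  t5 = (0 + 0) | 0 | ∅
  t6 = a.0 | ··a··> t8
  t7 = 0 + 0 | ∅
  t8 = 0 | ∅
Executing cb from P (initial set {s0}):
  step 1 (c): {s4}
  step 2 (b): {s7}
  ✓ P
Executing cb from Q (initial set {t0}):
  step 1 (c): {t4}
  step 2 (b): ∅ (Q stuck)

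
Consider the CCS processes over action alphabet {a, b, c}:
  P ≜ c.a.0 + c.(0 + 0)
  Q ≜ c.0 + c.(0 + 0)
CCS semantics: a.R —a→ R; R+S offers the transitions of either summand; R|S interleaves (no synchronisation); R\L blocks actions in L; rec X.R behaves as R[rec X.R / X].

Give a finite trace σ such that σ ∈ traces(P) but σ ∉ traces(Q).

ca

P's transition system — 4 states:
  p0 = c.a.0 + c.(0 + 0) → —c→ p1, —c→ p2
  p1 = 0 + 0 → ∅
  p2 = a.0 → —a→ p3
  p3 = 0 → ∅
Q's transition system — 3 states:
  q0 = c.0 + c.(0 + 0) → —c→ q1, —c→ q2
  q1 = 0 → ∅
  q2 = 0 + 0 → ∅
Trace ⟨ca⟩ through P, begin at {p0}:
  [1] c ⇒ {p1, p2}
  [2] a ⇒ {p3}
  ✓ P
Trace ⟨ca⟩ through Q, begin at {q0}:
  [1] c ⇒ {q1, q2}
  [2] a ⇒ no successor for Q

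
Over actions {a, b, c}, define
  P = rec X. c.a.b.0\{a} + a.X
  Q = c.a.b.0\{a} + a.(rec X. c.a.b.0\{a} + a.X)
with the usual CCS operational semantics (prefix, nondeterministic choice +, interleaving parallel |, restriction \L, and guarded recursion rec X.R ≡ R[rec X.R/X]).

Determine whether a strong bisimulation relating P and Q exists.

YES

Reachable graph of P (4 states):
  s0 = rec X. c.a.b.0\{a} + a.X → -a-> s0, -c-> s1
  s1 = a.b.0\{a} → -a-> s2
  s2 = b.0\{a} → -b-> s3
  s3 = 0\{a} → ·
Reachable graph of Q (5 states):
  t0 = c.a.b.0\{a} + a.(rec X. c.a.b.0\{a} + a.X) → -a-> t1, -c-> t2
  t1 = rec X. c.a.b.0\{a} + a.X → -a-> t1, -c-> t2
  t2 = a.b.0\{a} → -a-> t3
  t3 = b.0\{a} → -b-> t4
  t4 = 0\{a} → ·
Bisimilarity quotient blocks:
  B0 = {s0, t0, t1}
  B1 = {s1, t2}
  B2 = {s2, t3}
  B3 = {s3, t4}
s0 ∈ B0, t0 ∈ B0 → same block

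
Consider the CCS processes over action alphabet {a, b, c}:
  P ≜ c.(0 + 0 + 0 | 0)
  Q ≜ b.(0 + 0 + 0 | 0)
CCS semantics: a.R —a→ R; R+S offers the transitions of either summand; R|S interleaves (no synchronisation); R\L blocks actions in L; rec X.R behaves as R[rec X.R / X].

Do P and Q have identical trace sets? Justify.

traces(P) ≠ traces(Q) — witness ⟨c⟩

Reachable graph of P (2 states):
  m0 = c.(0 + 0 + 0 | 0) ⊢ --c--▸ m1
  m1 = 0 + 0 + 0 | 0 ⊢ ∅
Reachable graph of Q (2 states):
  n0 = b.(0 + 0 + 0 | 0) ⊢ --b--▸ n1
  n1 = 0 + 0 + 0 | 0 ⊢ ∅
Executing c from P (initial set {m0}):
  after c @ step 1: {m1}
  ✓ P
Executing c from Q (initial set {n0}):
  after c @ step 1: ∅ (Q stuck)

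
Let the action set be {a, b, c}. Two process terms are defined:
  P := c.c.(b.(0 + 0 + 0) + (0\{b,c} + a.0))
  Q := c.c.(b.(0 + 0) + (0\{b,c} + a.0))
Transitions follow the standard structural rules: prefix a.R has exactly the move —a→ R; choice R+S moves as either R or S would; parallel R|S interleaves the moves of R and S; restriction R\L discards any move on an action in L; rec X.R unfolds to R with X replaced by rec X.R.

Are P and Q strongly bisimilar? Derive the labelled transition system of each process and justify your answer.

P ~ Q

P's transition system — 5 states:
  m0 = c.c.(b.(0 + 0 + 0) + (0\{b,c} + a.0)) → =c=> m1
  m1 = c.(b.(0 + 0 + 0) + (0\{b,c} + a.0)) → =c=> m2
  m2 = b.(0 + 0 + 0) + (0\{b,c} + a.0) → =a=> m3, =b=> m4
  m3 = 0 → deadlocked
  m4 = 0 + 0 + 0 → deadlocked
Q's transition system — 5 states:
  n0 = c.c.(b.(0 + 0) + (0\{b,c} + a.0)) → =c=> n1
  n1 = c.(b.(0 + 0) + (0\{b,c} + a.0)) → =c=> n2
  n2 = b.(0 + 0) + (0\{b,c} + a.0) → =a=> n3, =b=> n4
  n3 = 0 → deadlocked
  n4 = 0 + 0 → deadlocked
Coarsest stable partition (strong bisimilarity classes):
  B0 = {m0, n0}
  B1 = {m1, n1}
  B2 = {m2, n2}
  B3 = {m3, m4, n3, n4}
m0 ∈ B0, n0 ∈ B0 → same block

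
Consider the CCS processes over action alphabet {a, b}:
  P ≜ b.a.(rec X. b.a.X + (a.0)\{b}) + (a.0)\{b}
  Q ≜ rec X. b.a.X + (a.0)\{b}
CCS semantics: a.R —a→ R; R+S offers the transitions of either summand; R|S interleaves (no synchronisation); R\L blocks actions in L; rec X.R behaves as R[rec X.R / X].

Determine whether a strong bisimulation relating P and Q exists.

Reachable graph of P (4 states):
  m0 = b.a.(rec X. b.a.X + (a.0)\{b}) + (a.0)\{b} | —a→ m1, —b→ m2
  m1 = 0\{b} | stopped
  m2 = a.(rec X. b.a.X + (a.0)\{b}) | —a→ m3
  m3 = rec X. b.a.X + (a.0)\{b} | —a→ m1, —b→ m2
Reachable graph of Q (3 states):
  n0 = rec X. b.a.X + (a.0)\{b} | —a→ n1, —b→ n2
  n1 = 0\{b} | stopped
  n2 = a.(rec X. b.a.X + (a.0)\{b}) | —a→ n0
Partition-refinement fixed point:
  B0 = {m0, m3, n0}
  B1 = {m1, n1}
  B2 = {m2, n2}
m0 ∈ B0, n0 ∈ B0 → same block

YES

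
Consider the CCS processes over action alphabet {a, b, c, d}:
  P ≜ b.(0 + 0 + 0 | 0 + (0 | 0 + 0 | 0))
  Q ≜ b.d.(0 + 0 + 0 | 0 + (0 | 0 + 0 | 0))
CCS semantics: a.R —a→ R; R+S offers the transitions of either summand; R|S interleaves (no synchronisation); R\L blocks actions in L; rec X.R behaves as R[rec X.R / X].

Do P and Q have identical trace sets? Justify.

P's transition system — 2 states:
  u0 = b.(0 + 0 + 0 | 0 + (0 | 0 + 0 | 0)) | -b-> u1
  u1 = 0 + 0 + 0 | 0 + (0 | 0 + 0 | 0) | ∅
Q's transition system — 3 states:
  v0 = b.d.(0 + 0 + 0 | 0 + (0 | 0 + 0 | 0)) | -b-> v1
  v1 = d.(0 + 0 + 0 | 0 + (0 | 0 + 0 | 0)) | -d-> v2
  v2 = 0 + 0 + 0 | 0 + (0 | 0 + 0 | 0) | ∅
Executing bd from Q (initial set {v0}):
  after b @ step 1: {v1}
  after d @ step 2: {v2}
  ✓ Q
Executing bd from P (initial set {u0}):
  after b @ step 1: {u1}
  after d @ step 2: ∅  — P cannot continue

traces(P) ≠ traces(Q) — witness ⟨bd⟩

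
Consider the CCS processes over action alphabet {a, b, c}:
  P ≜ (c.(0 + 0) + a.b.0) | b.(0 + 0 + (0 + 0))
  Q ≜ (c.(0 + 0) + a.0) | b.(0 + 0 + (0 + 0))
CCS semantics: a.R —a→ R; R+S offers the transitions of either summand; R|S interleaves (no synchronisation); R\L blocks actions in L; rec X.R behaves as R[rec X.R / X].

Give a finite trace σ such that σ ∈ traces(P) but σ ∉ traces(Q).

abb

Reachable graph of P (8 states):
  p0 = (c.(0 + 0) + a.b.0) | b.(0 + 0 + (0 + 0)) has moves —a→ p1, —b→ p2, —c→ p3
  p1 = b.0 | b.(0 + 0 + (0 + 0)) has moves —b→ p4, —b→ p5
  p2 = (c.(0 + 0) + a.b.0) | (0 + 0 + (0 + 0)) has moves —a→ p5, —c→ p6
  p3 = (0 + 0) | b.(0 + 0 + (0 + 0)) has moves —b→ p6
  p4 = 0 | b.(0 + 0 + (0 + 0)) has moves —b→ p7
  p5 = b.0 | (0 + 0 + (0 + 0)) has moves —b→ p7
  p6 = (0 + 0) | (0 + 0 + (0 + 0)) has moves ∅
  p7 = 0 | (0 + 0 + (0 + 0)) has moves ∅
Reachable graph of Q (6 states):
  q0 = (c.(0 + 0) + a.0) | b.(0 + 0 + (0 + 0)) has moves —a→ q1, —b→ q2, —c→ q3
  q1 = 0 | b.(0 + 0 + (0 + 0)) has moves —b→ q4
  q2 = (c.(0 + 0) + a.0) | (0 + 0 + (0 + 0)) has moves —a→ q4, —c→ q5
  q3 = (0 + 0) | b.(0 + 0 + (0 + 0)) has moves —b→ q5
  q4 = 0 | (0 + 0 + (0 + 0)) has moves ∅
  q5 = (0 + 0) | (0 + 0 + (0 + 0)) has moves ∅
Run σ = ⟨abb⟩ on P: start {p0}
  [1] a ⇒ {p1}
  [2] b ⇒ {p4, p5}
  [3] b ⇒ {p7}
  ✓ P
Run σ = ⟨abb⟩ on Q: start {q0}
  [1] a ⇒ {q1}
  [2] b ⇒ {q4}
  [3] b ⇒ ∅ (Q stuck)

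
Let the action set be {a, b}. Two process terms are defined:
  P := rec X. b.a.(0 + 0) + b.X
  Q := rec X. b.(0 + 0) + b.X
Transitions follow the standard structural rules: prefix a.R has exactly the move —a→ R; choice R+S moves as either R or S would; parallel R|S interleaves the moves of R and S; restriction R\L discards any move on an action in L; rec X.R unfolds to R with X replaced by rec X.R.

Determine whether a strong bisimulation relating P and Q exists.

LTS(P): 3 reachable states
  m0 = rec X. b.a.(0 + 0) + b.X has moves ··b··> m0, ··b··> m1
  m1 = a.(0 + 0) has moves ··a··> m2
  m2 = 0 + 0 has moves ·
LTS(Q): 2 reachable states
  n0 = rec X. b.(0 + 0) + b.X has moves ··b··> n0, ··b··> n1
  n1 = 0 + 0 has moves ·
Partition-refinement fixed point:
  B0 = {m0}
  B1 = {m1}
  B2 = {m2, n1}
  B3 = {n0}
m0 ∈ B0, n0 ∈ B3 → different blocks

not bisimilar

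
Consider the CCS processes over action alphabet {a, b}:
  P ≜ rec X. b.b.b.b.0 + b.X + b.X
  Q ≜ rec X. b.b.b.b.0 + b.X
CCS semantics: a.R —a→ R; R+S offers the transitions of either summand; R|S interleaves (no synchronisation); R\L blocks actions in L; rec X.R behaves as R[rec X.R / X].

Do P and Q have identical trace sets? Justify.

Reachable graph of P (5 states):
  m0 = rec X. b.b.b.b.0 + b.X + b.X → =b=> m0, =b=> m1
  m1 = b.b.b.0 → =b=> m2
  m2 = b.b.0 → =b=> m3
  m3 = b.0 → =b=> m4
  m4 = 0 → deadlocked
Reachable graph of Q (5 states):
  n0 = rec X. b.b.b.b.0 + b.X → =b=> n0, =b=> n1
  n1 = b.b.b.0 → =b=> n2
  n2 = b.b.0 → =b=> n3
  n3 = b.0 → =b=> n4
  n4 = 0 → deadlocked
Coarsest stable partition (strong bisimilarity classes):
  B0 = {m0, n0}
  B1 = {m1, n1}
  B2 = {m2, n2}
  B3 = {m3, n3}
  B4 = {m4, n4}
m0 ∈ B0, n0 ∈ B0 → same block
Bisimilar ⇒ trace-equivalent.

trace-equivalent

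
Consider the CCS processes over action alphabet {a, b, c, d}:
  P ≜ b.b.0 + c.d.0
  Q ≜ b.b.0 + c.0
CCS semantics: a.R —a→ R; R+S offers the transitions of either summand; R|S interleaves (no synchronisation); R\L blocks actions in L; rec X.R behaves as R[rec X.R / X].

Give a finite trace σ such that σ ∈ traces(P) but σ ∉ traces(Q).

cd

Reachable graph of P (4 states):
  u0 = b.b.0 + c.d.0 ⊢ =b=> u1, =c=> u2
  u1 = b.0 ⊢ =b=> u3
  u2 = d.0 ⊢ =d=> u3
  u3 = 0 ⊢ (no moves)
Reachable graph of Q (3 states):
  v0 = b.b.0 + c.0 ⊢ =b=> v1, =c=> v2
  v1 = b.0 ⊢ =b=> v2
  v2 = 0 ⊢ (no moves)
Executing cd from P (initial set {u0}):
  [1] c ⇒ {u2}
  [2] d ⇒ {u3}
  P completes σ.
Executing cd from Q (initial set {v0}):
  [1] c ⇒ {v2}
  [2] d ⇒ ∅ (Q stuck)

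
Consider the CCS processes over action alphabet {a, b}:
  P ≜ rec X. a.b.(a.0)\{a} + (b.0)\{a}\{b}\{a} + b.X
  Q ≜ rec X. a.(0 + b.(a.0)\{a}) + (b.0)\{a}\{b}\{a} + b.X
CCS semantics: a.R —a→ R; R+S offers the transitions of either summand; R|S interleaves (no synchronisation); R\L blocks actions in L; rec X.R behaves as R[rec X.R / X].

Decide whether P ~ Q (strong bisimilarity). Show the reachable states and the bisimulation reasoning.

LTS(P): 3 reachable states
  p0 = rec X. a.b.(a.0)\{a} + (b.0)\{a}\{b}\{a} + b.X → =a=> p1, =b=> p0
  p1 = b.(a.0)\{a} → =b=> p2
  p2 = (a.0)\{a} → (no moves)
LTS(Q): 3 reachable states
  q0 = rec X. a.(0 + b.(a.0)\{a}) + (b.0)\{a}\{b}\{a} + b.X → =a=> q1, =b=> q0
  q1 = 0 + b.(a.0)\{a} → =b=> q2
  q2 = (a.0)\{a} → (no moves)
Coarsest stable partition (strong bisimilarity classes):
  B0 = {p0, q0}
  B1 = {p1, q1}
  B2 = {p2, q2}
p0 ∈ B0, q0 ∈ B0 → same block

bisimilar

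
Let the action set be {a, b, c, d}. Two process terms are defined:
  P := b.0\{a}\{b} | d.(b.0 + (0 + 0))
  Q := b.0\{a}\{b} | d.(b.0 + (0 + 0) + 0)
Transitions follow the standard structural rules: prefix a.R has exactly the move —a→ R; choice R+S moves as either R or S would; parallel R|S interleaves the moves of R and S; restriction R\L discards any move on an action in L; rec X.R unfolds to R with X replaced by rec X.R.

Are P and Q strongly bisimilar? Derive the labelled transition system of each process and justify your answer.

P ~ Q

LTS(P): 6 reachable states
  s0 = b.0\{a}\{b} | d.(b.0 + (0 + 0)) → -b-> s1, -d-> s2
  s1 = 0\{a}\{b} | d.(b.0 + (0 + 0)) → -d-> s3
  s2 = b.0\{a}\{b} | (b.0 + (0 + 0)) → -b-> s3, -b-> s4
  s3 = 0\{a}\{b} | (b.0 + (0 + 0)) → -b-> s5
  s4 = b.0\{a}\{b} | 0 → -b-> s5
  s5 = 0\{a}\{b} | 0 → ∅
LTS(Q): 6 reachable states
  t0 = b.0\{a}\{b} | d.(b.0 + (0 + 0) + 0) → -b-> t1, -d-> t2
  t1 = 0\{a}\{b} | d.(b.0 + (0 + 0) + 0) → -d-> t3
  t2 = b.0\{a}\{b} | (b.0 + (0 + 0) + 0) → -b-> t3, -b-> t4
  t3 = 0\{a}\{b} | (b.0 + (0 + 0) + 0) → -b-> t5
  t4 = b.0\{a}\{b} | 0 → -b-> t5
  t5 = 0\{a}\{b} | 0 → ∅
Partition-refinement fixed point:
  B0 = {s0, t0}
  B1 = {s1, t1}
  B2 = {s3, s4, t3, t4}
  B3 = {s5, t5}
  B4 = {s2, t2}
s0 ∈ B0, t0 ∈ B0 → same block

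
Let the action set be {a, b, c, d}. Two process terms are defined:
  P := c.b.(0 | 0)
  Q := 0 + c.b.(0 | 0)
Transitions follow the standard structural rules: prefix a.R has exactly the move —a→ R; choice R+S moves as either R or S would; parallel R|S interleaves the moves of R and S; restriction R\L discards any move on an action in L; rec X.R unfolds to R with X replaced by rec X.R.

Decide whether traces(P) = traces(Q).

trace-equivalent

P's transition system — 3 states:
  s0 = c.b.(0 | 0) :: =c=> s1
  s1 = b.(0 | 0) :: =b=> s2
  s2 = 0 | 0 :: ∅
Q's transition system — 3 states:
  t0 = 0 + c.b.(0 | 0) :: =c=> t1
  t1 = b.(0 | 0) :: =b=> t2
  t2 = 0 | 0 :: ∅
Bisimilarity quotient blocks:
  B0 = {s0, t0}
  B1 = {s1, t1}
  B2 = {s2, t2}
s0 ∈ B0, t0 ∈ B0 → same block
Bisimilar ⇒ trace-equivalent.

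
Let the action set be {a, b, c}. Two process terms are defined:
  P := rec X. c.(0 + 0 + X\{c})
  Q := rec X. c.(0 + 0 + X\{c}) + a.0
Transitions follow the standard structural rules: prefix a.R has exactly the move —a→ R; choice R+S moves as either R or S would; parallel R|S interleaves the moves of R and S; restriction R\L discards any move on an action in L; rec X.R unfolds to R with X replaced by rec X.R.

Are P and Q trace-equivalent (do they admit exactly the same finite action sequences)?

traces(P) ≠ traces(Q) — witness ⟨a⟩

Reachable graph of P (2 states):
  m0 = rec X. c.(0 + 0 + X\{c}) has moves ··c··> m1
  m1 = 0 + 0 + (rec X. c.(0 + 0 + X\{c}))\{c} has moves (no moves)
Reachable graph of Q (4 states):
  n0 = rec X. c.(0 + 0 + X\{c}) + a.0 has moves ··a··> n1, ··c··> n2
  n1 = 0 has moves (no moves)
  n2 = 0 + 0 + (rec X. c.(0 + 0 + X\{c}) + a.0)\{c} has moves ··a··> n3
  n3 = 0\{c} has moves (no moves)
Executing a from Q (initial set {n0}):
  [1] a ⇒ {n1}
  Q completes σ.
Executing a from P (initial set {m0}):
  [1] a ⇒ no successor for P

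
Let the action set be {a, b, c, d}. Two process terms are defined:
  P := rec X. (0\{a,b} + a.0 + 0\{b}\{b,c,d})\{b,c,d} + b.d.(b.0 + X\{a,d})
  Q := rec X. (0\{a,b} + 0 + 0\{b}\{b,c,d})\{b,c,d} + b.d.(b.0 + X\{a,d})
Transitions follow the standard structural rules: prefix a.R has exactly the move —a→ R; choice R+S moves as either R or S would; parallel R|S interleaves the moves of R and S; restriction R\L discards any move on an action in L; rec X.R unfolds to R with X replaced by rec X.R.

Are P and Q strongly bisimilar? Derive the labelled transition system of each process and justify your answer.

P ≁ Q

LTS(P): 6 reachable states
  m0 = rec X. (0\{a,b} + a.0 + 0\{b}\{b,c,d})\{b,c,d} + b.d.(b.0 + X\{a,d}) → -a-> m1, -b-> m2
  m1 = 0\{b,c,d} → stopped
  m2 = d.(b.0 + (rec X. (0\{a,b} + a.0 + 0\{b}\{b,c,d})\{b,c,d} + b.d.(b.0 + X\{a,d}))\{a,d}) → -d-> m3
  m3 = b.0 + (rec X. (0\{a,b} + a.0 + 0\{b}\{b,c,d})\{b,c,d} + b.d.(b.0 + X\{a,d}))\{a,d} → -b-> m4, -b-> m5
  m4 = (d.(b.0 + (rec X. (0\{a,b} + a.0 + 0\{b}\{b,c,d})\{b,c,d} + b.d.(b.0 + X\{a,d}))\{a,d}))\{a,d} → stopped
  m5 = 0 → stopped
LTS(Q): 5 reachable states
  n0 = rec X. (0\{a,b} + 0 + 0\{b}\{b,c,d})\{b,c,d} + b.d.(b.0 + X\{a,d}) → -b-> n1
  n1 = d.(b.0 + (rec X. (0\{a,b} + 0 + 0\{b}\{b,c,d})\{b,c,d} + b.d.(b.0 + X\{a,d}))\{a,d}) → -d-> n2
  n2 = b.0 + (rec X. (0\{a,b} + 0 + 0\{b}\{b,c,d})\{b,c,d} + b.d.(b.0 + X\{a,d}))\{a,d} → -b-> n3, -b-> n4
  n3 = (d.(b.0 + (rec X. (0\{a,b} + 0 + 0\{b}\{b,c,d})\{b,c,d} + b.d.(b.0 + X\{a,d}))\{a,d}))\{a,d} → stopped
  n4 = 0 → stopped
Bisimilarity quotient blocks:
  B0 = {m0}
  B1 = {m2, n1}
  B2 = {m3, n2}
  B3 = {m1, m4, m5, n3, n4}
  B4 = {n0}
m0 ∈ B0, n0 ∈ B4 → different blocks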